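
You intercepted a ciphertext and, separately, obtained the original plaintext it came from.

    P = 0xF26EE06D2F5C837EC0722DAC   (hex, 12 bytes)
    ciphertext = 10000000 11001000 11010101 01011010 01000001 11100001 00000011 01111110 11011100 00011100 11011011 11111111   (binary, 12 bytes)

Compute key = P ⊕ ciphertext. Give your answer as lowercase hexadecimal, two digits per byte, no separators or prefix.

Since ciphertext = P ⊕ key, XORing both sides with P gives key = P ⊕ ciphertext.
byte 0: 242 xor 128 = 114
byte 1: 110 xor 200 = 166
byte 2: 224 xor 213 =  53
byte 3: 109 xor  90 =  55
byte 4:  47 xor  65 = 110
byte 5:  92 xor 225 = 189
byte 6: 131 xor   3 = 128
byte 7: 126 xor 126 =   0
byte 8: 192 xor 220 =  28
byte 9: 114 xor  28 = 110
byte 10:  45 xor 219 = 246
byte 11: 172 xor 255 =  83

72a635376ebd80001c6ef653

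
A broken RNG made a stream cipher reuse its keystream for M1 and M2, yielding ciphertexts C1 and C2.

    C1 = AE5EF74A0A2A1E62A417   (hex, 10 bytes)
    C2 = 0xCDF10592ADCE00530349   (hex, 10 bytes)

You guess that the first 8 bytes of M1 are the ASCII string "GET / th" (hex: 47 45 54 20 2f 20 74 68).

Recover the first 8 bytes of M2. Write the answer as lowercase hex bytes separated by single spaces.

First, C1 ⊕ C2 = (M1 ⊕ K) ⊕ (M2 ⊕ K) = M1 ⊕ M2, so the key drops out. Then M2 = (M1 ⊕ M2) ⊕ M1 over the first 8 bytes.
byte 0: (ae ^ cd) ^ 47 = 63 ^ 47 = 24
byte 1: (5e ^ f1) ^ 45 = af ^ 45 = ea
byte 2: (f7 ^ 05) ^ 54 = f2 ^ 54 = a6
byte 3: (4a ^ 92) ^ 20 = d8 ^ 20 = f8
byte 4: (0a ^ ad) ^ 2f = a7 ^ 2f = 88
byte 5: (2a ^ ce) ^ 20 = e4 ^ 20 = c4
byte 6: (1e ^ 00) ^ 74 = 1e ^ 74 = 6a
byte 7: (62 ^ 53) ^ 68 = 31 ^ 68 = 59

24 ea a6 f8 88 c4 6a 59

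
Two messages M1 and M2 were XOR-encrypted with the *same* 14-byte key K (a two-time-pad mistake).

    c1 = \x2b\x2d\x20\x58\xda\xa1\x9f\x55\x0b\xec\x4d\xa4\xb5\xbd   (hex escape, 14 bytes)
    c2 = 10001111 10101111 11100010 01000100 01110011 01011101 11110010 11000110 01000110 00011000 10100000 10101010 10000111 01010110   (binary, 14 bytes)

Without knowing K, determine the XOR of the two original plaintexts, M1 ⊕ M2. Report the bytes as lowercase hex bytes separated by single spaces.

a4 82 c2 1c a9 fc 6d 93 4d f4 ed 0e 32 eb

c1 ⊕ c2 = (M1 ⊕ K) ⊕ (M2 ⊕ K) = M1 ⊕ M2 — the shared key cancels under XOR.
2b ⊕ 8f = a4
2d ⊕ af = 82
20 ⊕ e2 = c2
58 ⊕ 44 = 1c
da ⊕ 73 = a9
a1 ⊕ 5d = fc
9f ⊕ f2 = 6d
55 ⊕ c6 = 93
0b ⊕ 46 = 4d
ec ⊕ 18 = f4
4d ⊕ a0 = ed
a4 ⊕ aa = 0e
b5 ⊕ 87 = 32
bd ⊕ 56 = eb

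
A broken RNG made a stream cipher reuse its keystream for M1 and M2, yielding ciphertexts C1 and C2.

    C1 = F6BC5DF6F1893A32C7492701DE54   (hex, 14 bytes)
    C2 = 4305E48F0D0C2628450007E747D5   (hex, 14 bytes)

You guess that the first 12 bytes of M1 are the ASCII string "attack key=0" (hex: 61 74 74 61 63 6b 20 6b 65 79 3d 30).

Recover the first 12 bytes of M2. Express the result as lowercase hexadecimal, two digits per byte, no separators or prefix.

First, C1 ⊕ C2 = (M1 ⊕ K) ⊕ (M2 ⊕ K) = M1 ⊕ M2, so the key drops out. Then M2 = (M1 ⊕ M2) ⊕ M1 over the first 12 bytes.
byte 0: (f6 xor 43) xor 61 = b5 xor 61 = d4
byte 1: (bc xor 05) xor 74 = b9 xor 74 = cd
byte 2: (5d xor e4) xor 74 = b9 xor 74 = cd
byte 3: (f6 xor 8f) xor 61 = 79 xor 61 = 18
byte 4: (f1 xor 0d) xor 63 = fc xor 63 = 9f
byte 5: (89 xor 0c) xor 6b = 85 xor 6b = ee
byte 6: (3a xor 26) xor 20 = 1c xor 20 = 3c
byte 7: (32 xor 28) xor 6b = 1a xor 6b = 71
byte 8: (c7 xor 45) xor 65 = 82 xor 65 = e7
byte 9: (49 xor 00) xor 79 = 49 xor 79 = 30
byte 10: (27 xor 07) xor 3d = 20 xor 3d = 1d
byte 11: (01 xor e7) xor 30 = e6 xor 30 = d6

d4cdcd189fee3c71e7301dd6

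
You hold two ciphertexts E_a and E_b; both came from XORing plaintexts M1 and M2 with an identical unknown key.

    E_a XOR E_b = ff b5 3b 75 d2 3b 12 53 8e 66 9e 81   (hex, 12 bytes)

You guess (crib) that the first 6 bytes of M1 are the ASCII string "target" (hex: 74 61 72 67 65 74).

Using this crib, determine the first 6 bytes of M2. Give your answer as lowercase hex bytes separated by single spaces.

8b d4 49 12 b7 4f

Since E_a ⊕ E_b = M1 ⊕ M2, XORing with the guessed M1 bytes yields the corresponding M2 bytes: M2 = (E_a ⊕ E_b) ⊕ M1.
ff ⊕ 74 = 8b
b5 ⊕ 61 = d4
3b ⊕ 72 = 49
75 ⊕ 67 = 12
d2 ⊕ 65 = b7
3b ⊕ 74 = 4f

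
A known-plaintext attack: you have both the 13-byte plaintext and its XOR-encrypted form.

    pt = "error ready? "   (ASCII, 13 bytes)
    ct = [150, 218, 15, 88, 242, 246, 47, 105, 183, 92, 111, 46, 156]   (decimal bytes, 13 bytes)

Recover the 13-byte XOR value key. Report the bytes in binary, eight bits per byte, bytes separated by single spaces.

11110011 10101000 01111101 00110111 10000000 11010110 01011101 00001100 11010110 00111000 00010110 00010001 10111100

Since ct = pt ⊕ key, XORing both sides with pt gives key = pt ⊕ ct.
byte 0: 65 ⊕ 96 = f3
byte 1: 72 ⊕ da = a8
byte 2: 72 ⊕ 0f = 7d
byte 3: 6f ⊕ 58 = 37
byte 4: 72 ⊕ f2 = 80
byte 5: 20 ⊕ f6 = d6
byte 6: 72 ⊕ 2f = 5d
byte 7: 65 ⊕ 69 = 0c
byte 8: 61 ⊕ b7 = d6
byte 9: 64 ⊕ 5c = 38
byte 10: 79 ⊕ 6f = 16
byte 11: 3f ⊕ 2e = 11
byte 12: 20 ⊕ 9c = bc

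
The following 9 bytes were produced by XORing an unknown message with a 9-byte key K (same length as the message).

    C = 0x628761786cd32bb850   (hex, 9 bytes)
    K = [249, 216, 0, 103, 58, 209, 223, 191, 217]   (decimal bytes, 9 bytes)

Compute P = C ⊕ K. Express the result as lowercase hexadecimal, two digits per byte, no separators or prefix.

9b5f611f5602f40789

byte 0: 62 ^ f9 = 9b
byte 1: 87 ^ d8 = 5f
byte 2: 61 ^ 00 = 61
byte 3: 78 ^ 67 = 1f
byte 4: 6c ^ 3a = 56
byte 5: d3 ^ d1 = 02
byte 6: 2b ^ df = f4
byte 7: b8 ^ bf = 07
byte 8: 50 ^ d9 = 89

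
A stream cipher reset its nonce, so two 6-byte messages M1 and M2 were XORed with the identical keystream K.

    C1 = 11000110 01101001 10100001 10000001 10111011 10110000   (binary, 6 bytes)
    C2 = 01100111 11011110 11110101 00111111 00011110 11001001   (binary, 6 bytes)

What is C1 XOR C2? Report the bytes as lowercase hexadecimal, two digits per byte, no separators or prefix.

C1 ⊕ C2 = (M1 ⊕ K) ⊕ (M2 ⊕ K) = M1 ⊕ M2 — the shared key cancels under XOR.
198 ^ 103 = 161
105 ^ 222 = 183
161 ^ 245 =  84
129 ^  63 = 190
187 ^  30 = 165
176 ^ 201 = 121

a1b754bea579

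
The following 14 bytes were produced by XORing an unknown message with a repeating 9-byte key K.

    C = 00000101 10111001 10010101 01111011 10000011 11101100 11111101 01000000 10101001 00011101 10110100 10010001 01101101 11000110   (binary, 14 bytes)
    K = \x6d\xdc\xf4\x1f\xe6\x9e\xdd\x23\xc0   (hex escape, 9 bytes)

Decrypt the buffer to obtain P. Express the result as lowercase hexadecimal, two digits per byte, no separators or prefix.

6865616465722063697068657220

The 9-byte key repeats, so the effective keystream is 6d dc f4 1f e6 9e dd 23 c0 6d dc f4 1f e6.
byte 0: 05 xor 6d = 68
byte 1: b9 xor dc = 65
byte 2: 95 xor f4 = 61
byte 3: 7b xor 1f = 64
byte 4: 83 xor e6 = 65
byte 5: ec xor 9e = 72
byte 6: fd xor dd = 20
byte 7: 40 xor 23 = 63
byte 8: a9 xor c0 = 69
byte 9: 1d xor 6d = 70
byte 10: b4 xor dc = 68
byte 11: 91 xor f4 = 65
byte 12: 6d xor 1f = 72
byte 13: c6 xor e6 = 20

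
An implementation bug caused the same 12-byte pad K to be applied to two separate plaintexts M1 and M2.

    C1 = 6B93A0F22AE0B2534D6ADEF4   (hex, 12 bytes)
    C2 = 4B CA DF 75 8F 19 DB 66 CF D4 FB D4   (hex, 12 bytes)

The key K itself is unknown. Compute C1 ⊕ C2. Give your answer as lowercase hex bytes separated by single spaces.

C1 ⊕ C2 = (M1 ⊕ K) ⊕ (M2 ⊕ K) = M1 ⊕ M2 — the shared key cancels under XOR.
107 XOR  75 =  32
147 XOR 202 =  89
160 XOR 223 = 127
242 XOR 117 = 135
 42 XOR 143 = 165
224 XOR  25 = 249
178 XOR 219 = 105
 83 XOR 102 =  53
 77 XOR 207 = 130
106 XOR 212 = 190
222 XOR 251 =  37
244 XOR 212 =  32

20 59 7f 87 a5 f9 69 35 82 be 25 20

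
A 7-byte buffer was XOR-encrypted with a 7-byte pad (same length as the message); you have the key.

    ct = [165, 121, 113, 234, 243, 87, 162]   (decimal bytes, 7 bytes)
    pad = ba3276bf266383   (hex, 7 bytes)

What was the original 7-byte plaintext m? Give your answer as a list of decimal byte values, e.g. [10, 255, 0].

[31, 75, 7, 85, 213, 52, 33]

165 ^ 186 =  31
121 ^  50 =  75
113 ^ 118 =   7
234 ^ 191 =  85
243 ^  38 = 213
 87 ^  99 =  52
162 ^ 131 =  33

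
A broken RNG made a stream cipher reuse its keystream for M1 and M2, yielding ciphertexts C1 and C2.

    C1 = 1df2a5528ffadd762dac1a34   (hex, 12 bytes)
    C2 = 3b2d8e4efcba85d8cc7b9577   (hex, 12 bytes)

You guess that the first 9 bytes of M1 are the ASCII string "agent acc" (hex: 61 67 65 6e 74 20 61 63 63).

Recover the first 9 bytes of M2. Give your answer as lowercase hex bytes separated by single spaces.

First, C1 ⊕ C2 = (M1 ⊕ K) ⊕ (M2 ⊕ K) = M1 ⊕ M2, so the key drops out. Then M2 = (M1 ⊕ M2) ⊕ M1 over the first 9 bytes.
byte 0: (1d ^ 3b) ^ 61 = 26 ^ 61 = 47
byte 1: (f2 ^ 2d) ^ 67 = df ^ 67 = b8
byte 2: (a5 ^ 8e) ^ 65 = 2b ^ 65 = 4e
byte 3: (52 ^ 4e) ^ 6e = 1c ^ 6e = 72
byte 4: (8f ^ fc) ^ 74 = 73 ^ 74 = 07
byte 5: (fa ^ ba) ^ 20 = 40 ^ 20 = 60
byte 6: (dd ^ 85) ^ 61 = 58 ^ 61 = 39
byte 7: (76 ^ d8) ^ 63 = ae ^ 63 = cd
byte 8: (2d ^ cc) ^ 63 = e1 ^ 63 = 82

47 b8 4e 72 07 60 39 cd 82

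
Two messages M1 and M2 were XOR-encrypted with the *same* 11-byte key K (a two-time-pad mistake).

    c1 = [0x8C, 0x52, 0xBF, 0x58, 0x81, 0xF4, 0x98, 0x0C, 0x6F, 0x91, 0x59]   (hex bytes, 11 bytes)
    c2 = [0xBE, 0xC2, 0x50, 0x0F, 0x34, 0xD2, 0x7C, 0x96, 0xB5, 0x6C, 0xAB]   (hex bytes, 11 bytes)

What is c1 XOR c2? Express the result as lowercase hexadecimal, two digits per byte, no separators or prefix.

3290ef57b526e49adafdf2

c1 ⊕ c2 = (M1 ⊕ K) ⊕ (M2 ⊕ K) = M1 ⊕ M2 — the shared key cancels under XOR.
8c xor be = 32
52 xor c2 = 90
bf xor 50 = ef
58 xor 0f = 57
81 xor 34 = b5
f4 xor d2 = 26
98 xor 7c = e4
0c xor 96 = 9a
6f xor b5 = da
91 xor 6c = fd
59 xor ab = f2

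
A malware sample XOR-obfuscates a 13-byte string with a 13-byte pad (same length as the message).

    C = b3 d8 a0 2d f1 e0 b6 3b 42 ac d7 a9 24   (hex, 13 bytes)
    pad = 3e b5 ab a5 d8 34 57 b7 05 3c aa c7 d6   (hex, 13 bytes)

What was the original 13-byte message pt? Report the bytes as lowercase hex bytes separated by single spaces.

8d 6d 0b 88 29 d4 e1 8c 47 90 7d 6e f2

XOR is its own inverse, so applying the key byte-wise gives the result directly.
b3 ^ 3e = 8d
d8 ^ b5 = 6d
a0 ^ ab = 0b
2d ^ a5 = 88
f1 ^ d8 = 29
e0 ^ 34 = d4
b6 ^ 57 = e1
3b ^ b7 = 8c
42 ^ 05 = 47
ac ^ 3c = 90
d7 ^ aa = 7d
a9 ^ c7 = 6e
24 ^ d6 = f2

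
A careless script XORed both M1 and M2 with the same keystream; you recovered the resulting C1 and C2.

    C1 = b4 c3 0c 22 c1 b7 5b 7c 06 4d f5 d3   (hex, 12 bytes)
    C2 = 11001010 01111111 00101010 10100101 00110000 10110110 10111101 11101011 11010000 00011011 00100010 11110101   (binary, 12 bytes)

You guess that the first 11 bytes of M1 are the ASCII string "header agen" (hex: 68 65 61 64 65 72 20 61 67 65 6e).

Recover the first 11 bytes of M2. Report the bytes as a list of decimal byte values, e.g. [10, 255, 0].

[22, 217, 71, 227, 148, 115, 198, 246, 177, 51, 185]

First, C1 ⊕ C2 = (M1 ⊕ K) ⊕ (M2 ⊕ K) = M1 ⊕ M2, so the key drops out. Then M2 = (M1 ⊕ M2) ⊕ M1 over the first 11 bytes.
byte 0: (b4 xor ca) xor 68 = 7e xor 68 = 16
byte 1: (c3 xor 7f) xor 65 = bc xor 65 = d9
byte 2: (0c xor 2a) xor 61 = 26 xor 61 = 47
byte 3: (22 xor a5) xor 64 = 87 xor 64 = e3
byte 4: (c1 xor 30) xor 65 = f1 xor 65 = 94
byte 5: (b7 xor b6) xor 72 = 01 xor 72 = 73
byte 6: (5b xor bd) xor 20 = e6 xor 20 = c6
byte 7: (7c xor eb) xor 61 = 97 xor 61 = f6
byte 8: (06 xor d0) xor 67 = d6 xor 67 = b1
byte 9: (4d xor 1b) xor 65 = 56 xor 65 = 33
byte 10: (f5 xor 22) xor 6e = d7 xor 6e = b9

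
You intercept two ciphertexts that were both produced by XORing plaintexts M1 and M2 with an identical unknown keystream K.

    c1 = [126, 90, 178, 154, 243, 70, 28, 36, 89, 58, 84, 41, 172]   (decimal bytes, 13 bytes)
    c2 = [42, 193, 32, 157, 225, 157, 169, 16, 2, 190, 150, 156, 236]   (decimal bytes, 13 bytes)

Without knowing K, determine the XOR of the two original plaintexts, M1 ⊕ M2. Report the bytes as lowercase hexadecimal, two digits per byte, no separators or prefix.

549b920712dbb5345b84c2b540

c1 ⊕ c2 = (M1 ⊕ K) ⊕ (M2 ⊕ K) = M1 ⊕ M2 — the shared key cancels under XOR.
7e ^ 2a = 54
5a ^ c1 = 9b
b2 ^ 20 = 92
9a ^ 9d = 07
f3 ^ e1 = 12
46 ^ 9d = db
1c ^ a9 = b5
24 ^ 10 = 34
59 ^ 02 = 5b
3a ^ be = 84
54 ^ 96 = c2
29 ^ 9c = b5
ac ^ ec = 40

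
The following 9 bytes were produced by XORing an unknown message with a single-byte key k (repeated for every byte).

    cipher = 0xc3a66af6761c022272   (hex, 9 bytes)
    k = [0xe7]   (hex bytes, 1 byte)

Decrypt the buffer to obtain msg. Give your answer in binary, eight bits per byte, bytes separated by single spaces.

00100100 01000001 10001101 00010001 10010001 11111011 11100101 11000101 10010101

The 1-byte key repeats, so the effective keystream is e7 e7 e7 e7 e7 e7 e7 e7 e7.
byte 0: c3 xor e7 = 24
byte 1: a6 xor e7 = 41
byte 2: 6a xor e7 = 8d
byte 3: f6 xor e7 = 11
byte 4: 76 xor e7 = 91
byte 5: 1c xor e7 = fb
byte 6: 02 xor e7 = e5
byte 7: 22 xor e7 = c5
byte 8: 72 xor e7 = 95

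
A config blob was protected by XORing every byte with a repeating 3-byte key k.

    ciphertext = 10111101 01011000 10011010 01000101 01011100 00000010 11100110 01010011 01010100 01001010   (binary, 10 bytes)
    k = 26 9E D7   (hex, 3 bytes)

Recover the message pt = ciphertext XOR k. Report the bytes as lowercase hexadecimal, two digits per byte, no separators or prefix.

9bc64d63c2d5c0cd836c

The 3-byte key repeats, so the effective keystream is 26 9e d7 26 9e d7 26 9e d7 26.
byte 0: 10111101 ^ 00100110 = 10011011
byte 1: 01011000 ^ 10011110 = 11000110
byte 2: 10011010 ^ 11010111 = 01001101
byte 3: 01000101 ^ 00100110 = 01100011
byte 4: 01011100 ^ 10011110 = 11000010
byte 5: 00000010 ^ 11010111 = 11010101
byte 6: 11100110 ^ 00100110 = 11000000
byte 7: 01010011 ^ 10011110 = 11001101
byte 8: 01010100 ^ 11010111 = 10000011
byte 9: 01001010 ^ 00100110 = 01101100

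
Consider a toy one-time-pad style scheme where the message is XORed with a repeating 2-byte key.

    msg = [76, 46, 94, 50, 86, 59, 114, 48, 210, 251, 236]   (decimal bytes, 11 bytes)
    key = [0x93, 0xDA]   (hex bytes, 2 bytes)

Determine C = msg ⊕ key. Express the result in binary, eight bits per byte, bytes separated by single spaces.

The 2-byte key repeats, so the effective keystream is 93 da 93 da 93 da 93 da 93 da 93.
byte 0: 4c ⊕ 93 = df
byte 1: 2e ⊕ da = f4
byte 2: 5e ⊕ 93 = cd
byte 3: 32 ⊕ da = e8
byte 4: 56 ⊕ 93 = c5
byte 5: 3b ⊕ da = e1
byte 6: 72 ⊕ 93 = e1
byte 7: 30 ⊕ da = ea
byte 8: d2 ⊕ 93 = 41
byte 9: fb ⊕ da = 21
byte 10: ec ⊕ 93 = 7f

11011111 11110100 11001101 11101000 11000101 11100001 11100001 11101010 01000001 00100001 01111111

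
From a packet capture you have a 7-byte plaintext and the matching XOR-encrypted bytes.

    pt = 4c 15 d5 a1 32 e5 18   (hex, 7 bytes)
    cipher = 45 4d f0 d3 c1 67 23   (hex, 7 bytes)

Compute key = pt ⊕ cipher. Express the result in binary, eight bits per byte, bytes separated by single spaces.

Since cipher = pt ⊕ key, XORing both sides with pt gives key = pt ⊕ cipher.
byte 0: 4c ⊕ 45 = 09
byte 1: 15 ⊕ 4d = 58
byte 2: d5 ⊕ f0 = 25
byte 3: a1 ⊕ d3 = 72
byte 4: 32 ⊕ c1 = f3
byte 5: e5 ⊕ 67 = 82
byte 6: 18 ⊕ 23 = 3b

00001001 01011000 00100101 01110010 11110011 10000010 00111011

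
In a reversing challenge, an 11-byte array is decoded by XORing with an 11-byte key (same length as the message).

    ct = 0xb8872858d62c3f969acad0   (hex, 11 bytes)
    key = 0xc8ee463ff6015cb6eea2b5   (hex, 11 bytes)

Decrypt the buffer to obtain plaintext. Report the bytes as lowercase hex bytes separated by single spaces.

XOR is its own inverse, so applying the key byte-wise gives the result directly.
b8 ⊕ c8 = 70
87 ⊕ ee = 69
28 ⊕ 46 = 6e
58 ⊕ 3f = 67
d6 ⊕ f6 = 20
2c ⊕ 01 = 2d
3f ⊕ 5c = 63
96 ⊕ b6 = 20
9a ⊕ ee = 74
ca ⊕ a2 = 68
d0 ⊕ b5 = 65

70 69 6e 67 20 2d 63 20 74 68 65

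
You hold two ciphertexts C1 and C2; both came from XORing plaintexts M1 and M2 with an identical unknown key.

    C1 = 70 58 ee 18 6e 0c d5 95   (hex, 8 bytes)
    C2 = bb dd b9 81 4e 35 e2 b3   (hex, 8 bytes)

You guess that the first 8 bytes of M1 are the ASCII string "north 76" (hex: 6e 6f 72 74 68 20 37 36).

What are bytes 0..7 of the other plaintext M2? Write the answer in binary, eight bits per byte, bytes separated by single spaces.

10100101 11101010 00100101 11101101 01001000 00011001 00000000 00010000

First, C1 ⊕ C2 = (M1 ⊕ K) ⊕ (M2 ⊕ K) = M1 ⊕ M2, so the key drops out. Then M2 = (M1 ⊕ M2) ⊕ M1 over the first 8 bytes.
byte 0: (70 xor bb) xor 6e = cb xor 6e = a5
byte 1: (58 xor dd) xor 6f = 85 xor 6f = ea
byte 2: (ee xor b9) xor 72 = 57 xor 72 = 25
byte 3: (18 xor 81) xor 74 = 99 xor 74 = ed
byte 4: (6e xor 4e) xor 68 = 20 xor 68 = 48
byte 5: (0c xor 35) xor 20 = 39 xor 20 = 19
byte 6: (d5 xor e2) xor 37 = 37 xor 37 = 00
byte 7: (95 xor b3) xor 36 = 26 xor 36 = 10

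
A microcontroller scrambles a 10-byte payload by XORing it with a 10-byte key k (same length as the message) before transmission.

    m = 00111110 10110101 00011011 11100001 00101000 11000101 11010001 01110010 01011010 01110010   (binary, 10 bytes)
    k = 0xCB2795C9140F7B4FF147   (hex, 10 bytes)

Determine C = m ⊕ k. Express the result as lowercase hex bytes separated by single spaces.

f5 92 8e 28 3c ca aa 3d ab 35

XOR is its own inverse, so applying the key byte-wise gives the result directly.
byte 0: 3e xor cb = f5
byte 1: b5 xor 27 = 92
byte 2: 1b xor 95 = 8e
byte 3: e1 xor c9 = 28
byte 4: 28 xor 14 = 3c
byte 5: c5 xor 0f = ca
byte 6: d1 xor 7b = aa
byte 7: 72 xor 4f = 3d
byte 8: 5a xor f1 = ab
byte 9: 72 xor 47 = 35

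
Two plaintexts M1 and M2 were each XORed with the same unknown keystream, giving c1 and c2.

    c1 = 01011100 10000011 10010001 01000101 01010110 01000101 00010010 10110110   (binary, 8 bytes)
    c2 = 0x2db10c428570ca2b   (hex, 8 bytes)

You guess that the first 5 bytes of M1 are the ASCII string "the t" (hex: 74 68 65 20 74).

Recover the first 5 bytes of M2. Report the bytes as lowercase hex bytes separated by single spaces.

First, c1 ⊕ c2 = (M1 ⊕ K) ⊕ (M2 ⊕ K) = M1 ⊕ M2, so the key drops out. Then M2 = (M1 ⊕ M2) ⊕ M1 over the first 5 bytes.
byte 0: (5c xor 2d) xor 74 = 71 xor 74 = 05
byte 1: (83 xor b1) xor 68 = 32 xor 68 = 5a
byte 2: (91 xor 0c) xor 65 = 9d xor 65 = f8
byte 3: (45 xor 42) xor 20 = 07 xor 20 = 27
byte 4: (56 xor 85) xor 74 = d3 xor 74 = a7

05 5a f8 27 a7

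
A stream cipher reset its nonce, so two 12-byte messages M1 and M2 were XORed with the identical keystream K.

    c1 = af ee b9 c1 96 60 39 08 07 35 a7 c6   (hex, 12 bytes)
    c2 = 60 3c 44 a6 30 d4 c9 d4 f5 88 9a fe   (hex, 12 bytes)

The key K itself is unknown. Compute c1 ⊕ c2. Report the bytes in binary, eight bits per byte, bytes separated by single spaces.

c1 ⊕ c2 = (M1 ⊕ K) ⊕ (M2 ⊕ K) = M1 ⊕ M2 — the shared key cancels under XOR.
af ⊕ 60 = cf
ee ⊕ 3c = d2
b9 ⊕ 44 = fd
c1 ⊕ a6 = 67
96 ⊕ 30 = a6
60 ⊕ d4 = b4
39 ⊕ c9 = f0
08 ⊕ d4 = dc
07 ⊕ f5 = f2
35 ⊕ 88 = bd
a7 ⊕ 9a = 3d
c6 ⊕ fe = 38

11001111 11010010 11111101 01100111 10100110 10110100 11110000 11011100 11110010 10111101 00111101 00111000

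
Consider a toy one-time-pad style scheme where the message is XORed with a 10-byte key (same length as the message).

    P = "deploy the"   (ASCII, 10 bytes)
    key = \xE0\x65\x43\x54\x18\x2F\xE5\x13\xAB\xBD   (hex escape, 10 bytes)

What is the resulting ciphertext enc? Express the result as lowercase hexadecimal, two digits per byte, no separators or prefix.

100 XOR 224 = 132
101 XOR 101 =   0
112 XOR  67 =  51
108 XOR  84 =  56
111 XOR  24 = 119
121 XOR  47 =  86
 32 XOR 229 = 197
116 XOR  19 = 103
104 XOR 171 = 195
101 XOR 189 = 216

840033387756c567c3d8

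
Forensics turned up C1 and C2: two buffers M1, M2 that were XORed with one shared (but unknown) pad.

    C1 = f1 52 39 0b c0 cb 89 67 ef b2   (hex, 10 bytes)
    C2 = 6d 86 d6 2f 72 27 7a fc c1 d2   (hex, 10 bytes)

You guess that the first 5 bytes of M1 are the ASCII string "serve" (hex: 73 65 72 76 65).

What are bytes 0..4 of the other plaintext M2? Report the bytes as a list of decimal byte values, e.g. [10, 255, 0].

First, C1 ⊕ C2 = (M1 ⊕ K) ⊕ (M2 ⊕ K) = M1 ⊕ M2, so the key drops out. Then M2 = (M1 ⊕ M2) ⊕ M1 over the first 5 bytes.
byte 0: (f1 XOR 6d) XOR 73 = 9c XOR 73 = ef
byte 1: (52 XOR 86) XOR 65 = d4 XOR 65 = b1
byte 2: (39 XOR d6) XOR 72 = ef XOR 72 = 9d
byte 3: (0b XOR 2f) XOR 76 = 24 XOR 76 = 52
byte 4: (c0 XOR 72) XOR 65 = b2 XOR 65 = d7

[239, 177, 157, 82, 215]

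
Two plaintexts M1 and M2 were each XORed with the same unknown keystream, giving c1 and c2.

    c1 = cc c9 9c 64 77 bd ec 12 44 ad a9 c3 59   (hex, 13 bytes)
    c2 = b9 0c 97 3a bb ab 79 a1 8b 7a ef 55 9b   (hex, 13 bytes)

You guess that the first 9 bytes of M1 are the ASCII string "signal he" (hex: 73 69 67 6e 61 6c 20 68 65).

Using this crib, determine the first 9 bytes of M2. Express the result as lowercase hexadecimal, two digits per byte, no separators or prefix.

06ac6c30ad7ab5dbaa

First, c1 ⊕ c2 = (M1 ⊕ K) ⊕ (M2 ⊕ K) = M1 ⊕ M2, so the key drops out. Then M2 = (M1 ⊕ M2) ⊕ M1 over the first 9 bytes.
byte 0: (cc xor b9) xor 73 = 75 xor 73 = 06
byte 1: (c9 xor 0c) xor 69 = c5 xor 69 = ac
byte 2: (9c xor 97) xor 67 = 0b xor 67 = 6c
byte 3: (64 xor 3a) xor 6e = 5e xor 6e = 30
byte 4: (77 xor bb) xor 61 = cc xor 61 = ad
byte 5: (bd xor ab) xor 6c = 16 xor 6c = 7a
byte 6: (ec xor 79) xor 20 = 95 xor 20 = b5
byte 7: (12 xor a1) xor 68 = b3 xor 68 = db
byte 8: (44 xor 8b) xor 65 = cf xor 65 = aa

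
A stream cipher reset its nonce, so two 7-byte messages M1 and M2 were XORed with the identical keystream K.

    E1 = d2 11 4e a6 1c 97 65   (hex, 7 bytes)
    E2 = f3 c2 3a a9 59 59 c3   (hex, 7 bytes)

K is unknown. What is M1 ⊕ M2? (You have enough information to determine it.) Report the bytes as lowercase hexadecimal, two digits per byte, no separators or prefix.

21d3740f45cea6

E1 ⊕ E2 = (M1 ⊕ K) ⊕ (M2 ⊕ K) = M1 ⊕ M2 — the shared key cancels under XOR.
byte 0: d2 xor f3 = 21
byte 1: 11 xor c2 = d3
byte 2: 4e xor 3a = 74
byte 3: a6 xor a9 = 0f
byte 4: 1c xor 59 = 45
byte 5: 97 xor 59 = ce
byte 6: 65 xor c3 = a6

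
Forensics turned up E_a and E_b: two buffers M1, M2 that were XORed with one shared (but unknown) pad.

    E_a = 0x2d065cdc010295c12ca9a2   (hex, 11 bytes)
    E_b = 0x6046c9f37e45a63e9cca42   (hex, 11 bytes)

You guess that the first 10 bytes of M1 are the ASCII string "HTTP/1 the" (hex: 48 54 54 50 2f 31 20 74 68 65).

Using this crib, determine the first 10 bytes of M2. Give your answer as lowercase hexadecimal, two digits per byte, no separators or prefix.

First, E_a ⊕ E_b = (M1 ⊕ K) ⊕ (M2 ⊕ K) = M1 ⊕ M2, so the key drops out. Then M2 = (M1 ⊕ M2) ⊕ M1 over the first 10 bytes.
byte 0: (2d xor 60) xor 48 = 4d xor 48 = 05
byte 1: (06 xor 46) xor 54 = 40 xor 54 = 14
byte 2: (5c xor c9) xor 54 = 95 xor 54 = c1
byte 3: (dc xor f3) xor 50 = 2f xor 50 = 7f
byte 4: (01 xor 7e) xor 2f = 7f xor 2f = 50
byte 5: (02 xor 45) xor 31 = 47 xor 31 = 76
byte 6: (95 xor a6) xor 20 = 33 xor 20 = 13
byte 7: (c1 xor 3e) xor 74 = ff xor 74 = 8b
byte 8: (2c xor 9c) xor 68 = b0 xor 68 = d8
byte 9: (a9 xor ca) xor 65 = 63 xor 65 = 06

0514c17f5076138bd806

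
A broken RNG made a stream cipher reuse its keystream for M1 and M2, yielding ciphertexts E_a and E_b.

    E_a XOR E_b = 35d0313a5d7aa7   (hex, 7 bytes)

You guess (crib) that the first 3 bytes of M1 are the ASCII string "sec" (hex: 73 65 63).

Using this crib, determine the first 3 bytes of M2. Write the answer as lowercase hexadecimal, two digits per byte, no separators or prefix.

46b552

Since E_a ⊕ E_b = M1 ⊕ M2, XORing with the guessed M1 bytes yields the corresponding M2 bytes: M2 = (E_a ⊕ E_b) ⊕ M1.
 53 XOR 115 =  70
208 XOR 101 = 181
 49 XOR  99 =  82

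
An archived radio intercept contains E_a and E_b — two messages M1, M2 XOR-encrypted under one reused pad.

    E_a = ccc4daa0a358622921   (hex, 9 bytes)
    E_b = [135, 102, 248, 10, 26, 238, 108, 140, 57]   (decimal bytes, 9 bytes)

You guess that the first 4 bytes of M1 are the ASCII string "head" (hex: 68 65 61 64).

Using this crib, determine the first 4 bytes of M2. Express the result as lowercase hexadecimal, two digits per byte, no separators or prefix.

First, E_a ⊕ E_b = (M1 ⊕ K) ⊕ (M2 ⊕ K) = M1 ⊕ M2, so the key drops out. Then M2 = (M1 ⊕ M2) ⊕ M1 over the first 4 bytes.
byte 0: (cc ⊕ 87) ⊕ 68 = 4b ⊕ 68 = 23
byte 1: (c4 ⊕ 66) ⊕ 65 = a2 ⊕ 65 = c7
byte 2: (da ⊕ f8) ⊕ 61 = 22 ⊕ 61 = 43
byte 3: (a0 ⊕ 0a) ⊕ 64 = aa ⊕ 64 = ce

23c743ce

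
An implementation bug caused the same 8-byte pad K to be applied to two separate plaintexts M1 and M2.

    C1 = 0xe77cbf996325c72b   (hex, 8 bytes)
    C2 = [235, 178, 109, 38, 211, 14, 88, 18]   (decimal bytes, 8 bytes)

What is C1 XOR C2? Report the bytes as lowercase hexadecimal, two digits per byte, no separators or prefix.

0cced2bfb02b9f39

C1 ⊕ C2 = (M1 ⊕ K) ⊕ (M2 ⊕ K) = M1 ⊕ M2 — the shared key cancels under XOR.
e7 xor eb = 0c
7c xor b2 = ce
bf xor 6d = d2
99 xor 26 = bf
63 xor d3 = b0
25 xor 0e = 2b
c7 xor 58 = 9f
2b xor 12 = 39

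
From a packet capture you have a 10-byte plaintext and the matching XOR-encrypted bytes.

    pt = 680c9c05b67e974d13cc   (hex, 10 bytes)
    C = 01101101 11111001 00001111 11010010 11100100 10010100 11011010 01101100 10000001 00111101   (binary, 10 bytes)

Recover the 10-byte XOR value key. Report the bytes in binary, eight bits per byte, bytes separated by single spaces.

Since C = pt ⊕ key, XORing both sides with pt gives key = pt ⊕ C.
01101000 ⊕ 01101101 = 00000101
00001100 ⊕ 11111001 = 11110101
10011100 ⊕ 00001111 = 10010011
00000101 ⊕ 11010010 = 11010111
10110110 ⊕ 11100100 = 01010010
01111110 ⊕ 10010100 = 11101010
10010111 ⊕ 11011010 = 01001101
01001101 ⊕ 01101100 = 00100001
00010011 ⊕ 10000001 = 10010010
11001100 ⊕ 00111101 = 11110001

00000101 11110101 10010011 11010111 01010010 11101010 01001101 00100001 10010010 11110001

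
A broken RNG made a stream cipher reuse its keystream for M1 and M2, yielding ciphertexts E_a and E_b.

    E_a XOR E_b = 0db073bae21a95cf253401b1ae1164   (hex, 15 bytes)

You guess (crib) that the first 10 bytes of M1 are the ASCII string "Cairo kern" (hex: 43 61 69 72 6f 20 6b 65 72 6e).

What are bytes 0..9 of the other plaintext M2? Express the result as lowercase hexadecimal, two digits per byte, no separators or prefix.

Since E_a ⊕ E_b = M1 ⊕ M2, XORing with the guessed M1 bytes yields the corresponding M2 bytes: M2 = (E_a ⊕ E_b) ⊕ M1.
00001101 XOR 01000011 = 01001110
10110000 XOR 01100001 = 11010001
01110011 XOR 01101001 = 00011010
10111010 XOR 01110010 = 11001000
11100010 XOR 01101111 = 10001101
00011010 XOR 00100000 = 00111010
10010101 XOR 01101011 = 11111110
11001111 XOR 01100101 = 10101010
00100101 XOR 01110010 = 01010111
00110100 XOR 01101110 = 01011010

4ed11ac88d3afeaa575a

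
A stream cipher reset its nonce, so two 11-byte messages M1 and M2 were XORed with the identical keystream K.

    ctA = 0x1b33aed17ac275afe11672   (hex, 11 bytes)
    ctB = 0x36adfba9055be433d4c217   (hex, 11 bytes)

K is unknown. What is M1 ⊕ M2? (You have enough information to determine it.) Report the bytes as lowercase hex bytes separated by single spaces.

ctA ⊕ ctB = (M1 ⊕ K) ⊕ (M2 ⊕ K) = M1 ⊕ M2 — the shared key cancels under XOR.
00011011 ⊕ 00110110 = 00101101
00110011 ⊕ 10101101 = 10011110
10101110 ⊕ 11111011 = 01010101
11010001 ⊕ 10101001 = 01111000
01111010 ⊕ 00000101 = 01111111
11000010 ⊕ 01011011 = 10011001
01110101 ⊕ 11100100 = 10010001
10101111 ⊕ 00110011 = 10011100
11100001 ⊕ 11010100 = 00110101
00010110 ⊕ 11000010 = 11010100
01110010 ⊕ 00010111 = 01100101

2d 9e 55 78 7f 99 91 9c 35 d4 65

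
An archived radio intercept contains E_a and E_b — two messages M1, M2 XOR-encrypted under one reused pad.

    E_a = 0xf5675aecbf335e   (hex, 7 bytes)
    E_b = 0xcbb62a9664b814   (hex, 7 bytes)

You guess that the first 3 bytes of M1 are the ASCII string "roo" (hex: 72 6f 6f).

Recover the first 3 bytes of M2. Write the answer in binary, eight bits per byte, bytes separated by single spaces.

01001100 10111110 00011111

First, E_a ⊕ E_b = (M1 ⊕ K) ⊕ (M2 ⊕ K) = M1 ⊕ M2, so the key drops out. Then M2 = (M1 ⊕ M2) ⊕ M1 over the first 3 bytes.
byte 0: (f5 ^ cb) ^ 72 = 3e ^ 72 = 4c
byte 1: (67 ^ b6) ^ 6f = d1 ^ 6f = be
byte 2: (5a ^ 2a) ^ 6f = 70 ^ 6f = 1f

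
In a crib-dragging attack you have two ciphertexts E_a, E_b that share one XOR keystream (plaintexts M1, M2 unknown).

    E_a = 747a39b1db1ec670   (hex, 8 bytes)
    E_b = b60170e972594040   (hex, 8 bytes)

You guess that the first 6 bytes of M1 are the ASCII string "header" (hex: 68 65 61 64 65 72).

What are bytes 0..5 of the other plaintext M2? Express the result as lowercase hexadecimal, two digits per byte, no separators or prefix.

aa1e283ccc35

First, E_a ⊕ E_b = (M1 ⊕ K) ⊕ (M2 ⊕ K) = M1 ⊕ M2, so the key drops out. Then M2 = (M1 ⊕ M2) ⊕ M1 over the first 6 bytes.
byte 0: (74 XOR b6) XOR 68 = c2 XOR 68 = aa
byte 1: (7a XOR 01) XOR 65 = 7b XOR 65 = 1e
byte 2: (39 XOR 70) XOR 61 = 49 XOR 61 = 28
byte 3: (b1 XOR e9) XOR 64 = 58 XOR 64 = 3c
byte 4: (db XOR 72) XOR 65 = a9 XOR 65 = cc
byte 5: (1e XOR 59) XOR 72 = 47 XOR 72 = 35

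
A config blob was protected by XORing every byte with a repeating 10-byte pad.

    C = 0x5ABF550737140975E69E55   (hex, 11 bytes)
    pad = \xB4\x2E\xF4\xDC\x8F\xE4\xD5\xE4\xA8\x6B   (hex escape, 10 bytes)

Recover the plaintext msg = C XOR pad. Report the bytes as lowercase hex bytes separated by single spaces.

ee 91 a1 db b8 f0 dc 91 4e f5 e1

The 10-byte key repeats, so the effective keystream is b4 2e f4 dc 8f e4 d5 e4 a8 6b b4.
byte 0: 5a xor b4 = ee
byte 1: bf xor 2e = 91
byte 2: 55 xor f4 = a1
byte 3: 07 xor dc = db
byte 4: 37 xor 8f = b8
byte 5: 14 xor e4 = f0
byte 6: 09 xor d5 = dc
byte 7: 75 xor e4 = 91
byte 8: e6 xor a8 = 4e
byte 9: 9e xor 6b = f5
byte 10: 55 xor b4 = e1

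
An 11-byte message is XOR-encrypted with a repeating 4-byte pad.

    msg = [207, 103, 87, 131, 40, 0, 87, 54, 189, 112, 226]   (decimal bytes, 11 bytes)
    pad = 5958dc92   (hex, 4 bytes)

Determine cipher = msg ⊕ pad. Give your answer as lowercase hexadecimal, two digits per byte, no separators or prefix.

The 4-byte key repeats, so the effective keystream is 59 58 dc 92 59 58 dc 92 59 58 dc.
byte 0: 207 ⊕  89 = 150
byte 1: 103 ⊕  88 =  63
byte 2:  87 ⊕ 220 = 139
byte 3: 131 ⊕ 146 =  17
byte 4:  40 ⊕  89 = 113
byte 5:   0 ⊕  88 =  88
byte 6:  87 ⊕ 220 = 139
byte 7:  54 ⊕ 146 = 164
byte 8: 189 ⊕  89 = 228
byte 9: 112 ⊕  88 =  40
byte 10: 226 ⊕ 220 =  62

963f8b1171588ba4e4283e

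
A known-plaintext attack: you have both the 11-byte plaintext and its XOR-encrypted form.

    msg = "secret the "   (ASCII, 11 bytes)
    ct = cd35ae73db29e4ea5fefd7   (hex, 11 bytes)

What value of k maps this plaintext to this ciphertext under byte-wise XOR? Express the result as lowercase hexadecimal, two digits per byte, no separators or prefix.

Since ct = msg ⊕ k, XORing both sides with msg gives k = msg ⊕ ct.
byte 0: 01110011 ⊕ 11001101 = 10111110
byte 1: 01100101 ⊕ 00110101 = 01010000
byte 2: 01100011 ⊕ 10101110 = 11001101
byte 3: 01110010 ⊕ 01110011 = 00000001
byte 4: 01100101 ⊕ 11011011 = 10111110
byte 5: 01110100 ⊕ 00101001 = 01011101
byte 6: 00100000 ⊕ 11100100 = 11000100
byte 7: 01110100 ⊕ 11101010 = 10011110
byte 8: 01101000 ⊕ 01011111 = 00110111
byte 9: 01100101 ⊕ 11101111 = 10001010
byte 10: 00100000 ⊕ 11010111 = 11110111

be50cd01be5dc49e378af7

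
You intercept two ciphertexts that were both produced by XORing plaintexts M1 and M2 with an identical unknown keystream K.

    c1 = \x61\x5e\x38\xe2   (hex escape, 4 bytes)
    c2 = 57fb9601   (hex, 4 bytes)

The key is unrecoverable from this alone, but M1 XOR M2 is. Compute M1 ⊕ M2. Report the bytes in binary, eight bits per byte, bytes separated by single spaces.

c1 ⊕ c2 = (M1 ⊕ K) ⊕ (M2 ⊕ K) = M1 ⊕ M2 — the shared key cancels under XOR.
61 ^ 57 = 36
5e ^ fb = a5
38 ^ 96 = ae
e2 ^ 01 = e3

00110110 10100101 10101110 11100011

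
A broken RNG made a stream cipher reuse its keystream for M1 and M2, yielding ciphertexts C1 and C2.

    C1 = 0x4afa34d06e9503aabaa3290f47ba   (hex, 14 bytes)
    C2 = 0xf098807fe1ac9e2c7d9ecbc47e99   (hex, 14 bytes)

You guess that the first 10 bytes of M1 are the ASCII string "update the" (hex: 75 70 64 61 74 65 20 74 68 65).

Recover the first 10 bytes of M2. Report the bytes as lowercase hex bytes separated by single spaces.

First, C1 ⊕ C2 = (M1 ⊕ K) ⊕ (M2 ⊕ K) = M1 ⊕ M2, so the key drops out. Then M2 = (M1 ⊕ M2) ⊕ M1 over the first 10 bytes.
byte 0: (4a ^ f0) ^ 75 = ba ^ 75 = cf
byte 1: (fa ^ 98) ^ 70 = 62 ^ 70 = 12
byte 2: (34 ^ 80) ^ 64 = b4 ^ 64 = d0
byte 3: (d0 ^ 7f) ^ 61 = af ^ 61 = ce
byte 4: (6e ^ e1) ^ 74 = 8f ^ 74 = fb
byte 5: (95 ^ ac) ^ 65 = 39 ^ 65 = 5c
byte 6: (03 ^ 9e) ^ 20 = 9d ^ 20 = bd
byte 7: (aa ^ 2c) ^ 74 = 86 ^ 74 = f2
byte 8: (ba ^ 7d) ^ 68 = c7 ^ 68 = af
byte 9: (a3 ^ 9e) ^ 65 = 3d ^ 65 = 58

cf 12 d0 ce fb 5c bd f2 af 58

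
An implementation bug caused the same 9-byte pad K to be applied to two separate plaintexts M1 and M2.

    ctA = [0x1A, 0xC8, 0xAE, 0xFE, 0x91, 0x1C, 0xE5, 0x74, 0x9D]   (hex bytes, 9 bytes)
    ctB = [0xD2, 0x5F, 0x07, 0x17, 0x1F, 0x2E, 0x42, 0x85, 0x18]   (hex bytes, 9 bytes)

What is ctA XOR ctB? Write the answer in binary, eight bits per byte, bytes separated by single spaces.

ctA ⊕ ctB = (M1 ⊕ K) ⊕ (M2 ⊕ K) = M1 ⊕ M2 — the shared key cancels under XOR.
byte 0: 1a xor d2 = c8
byte 1: c8 xor 5f = 97
byte 2: ae xor 07 = a9
byte 3: fe xor 17 = e9
byte 4: 91 xor 1f = 8e
byte 5: 1c xor 2e = 32
byte 6: e5 xor 42 = a7
byte 7: 74 xor 85 = f1
byte 8: 9d xor 18 = 85

11001000 10010111 10101001 11101001 10001110 00110010 10100111 11110001 10000101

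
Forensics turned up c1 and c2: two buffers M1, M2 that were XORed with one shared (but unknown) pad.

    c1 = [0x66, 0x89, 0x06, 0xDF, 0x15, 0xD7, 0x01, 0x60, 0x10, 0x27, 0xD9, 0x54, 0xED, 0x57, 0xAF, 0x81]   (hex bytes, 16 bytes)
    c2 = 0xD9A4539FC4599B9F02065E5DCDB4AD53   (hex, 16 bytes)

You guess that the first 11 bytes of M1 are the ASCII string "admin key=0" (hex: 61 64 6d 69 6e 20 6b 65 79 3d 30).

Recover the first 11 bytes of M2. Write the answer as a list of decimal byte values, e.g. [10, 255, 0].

First, c1 ⊕ c2 = (M1 ⊕ K) ⊕ (M2 ⊕ K) = M1 ⊕ M2, so the key drops out. Then M2 = (M1 ⊕ M2) ⊕ M1 over the first 11 bytes.
byte 0: (66 ^ d9) ^ 61 = bf ^ 61 = de
byte 1: (89 ^ a4) ^ 64 = 2d ^ 64 = 49
byte 2: (06 ^ 53) ^ 6d = 55 ^ 6d = 38
byte 3: (df ^ 9f) ^ 69 = 40 ^ 69 = 29
byte 4: (15 ^ c4) ^ 6e = d1 ^ 6e = bf
byte 5: (d7 ^ 59) ^ 20 = 8e ^ 20 = ae
byte 6: (01 ^ 9b) ^ 6b = 9a ^ 6b = f1
byte 7: (60 ^ 9f) ^ 65 = ff ^ 65 = 9a
byte 8: (10 ^ 02) ^ 79 = 12 ^ 79 = 6b
byte 9: (27 ^ 06) ^ 3d = 21 ^ 3d = 1c
byte 10: (d9 ^ 5e) ^ 30 = 87 ^ 30 = b7

[222, 73, 56, 41, 191, 174, 241, 154, 107, 28, 183]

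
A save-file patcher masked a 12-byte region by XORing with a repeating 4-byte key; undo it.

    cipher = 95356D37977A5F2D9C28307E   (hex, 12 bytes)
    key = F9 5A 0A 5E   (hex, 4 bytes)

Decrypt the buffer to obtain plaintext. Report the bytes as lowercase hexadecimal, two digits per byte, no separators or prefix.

The 4-byte key repeats, so the effective keystream is f9 5a 0a 5e f9 5a 0a 5e f9 5a 0a 5e.
byte 0: 95 xor f9 = 6c
byte 1: 35 xor 5a = 6f
byte 2: 6d xor 0a = 67
byte 3: 37 xor 5e = 69
byte 4: 97 xor f9 = 6e
byte 5: 7a xor 5a = 20
byte 6: 5f xor 0a = 55
byte 7: 2d xor 5e = 73
byte 8: 9c xor f9 = 65
byte 9: 28 xor 5a = 72
byte 10: 30 xor 0a = 3a
byte 11: 7e xor 5e = 20

6c6f67696e20557365723a20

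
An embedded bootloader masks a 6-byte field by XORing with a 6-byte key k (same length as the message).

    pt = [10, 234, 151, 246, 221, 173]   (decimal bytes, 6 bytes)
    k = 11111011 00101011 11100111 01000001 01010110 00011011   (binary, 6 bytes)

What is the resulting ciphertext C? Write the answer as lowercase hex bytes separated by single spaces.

f1 c1 70 b7 8b b6

XOR is its own inverse, so applying the key byte-wise gives the result directly.
0a ^ fb = f1
ea ^ 2b = c1
97 ^ e7 = 70
f6 ^ 41 = b7
dd ^ 56 = 8b
ad ^ 1b = b6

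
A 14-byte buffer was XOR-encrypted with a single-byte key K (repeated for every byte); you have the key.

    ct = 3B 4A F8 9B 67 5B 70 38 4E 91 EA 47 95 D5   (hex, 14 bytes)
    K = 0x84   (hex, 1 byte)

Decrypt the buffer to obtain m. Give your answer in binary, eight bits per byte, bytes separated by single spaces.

10111111 11001110 01111100 00011111 11100011 11011111 11110100 10111100 11001010 00010101 01101110 11000011 00010001 01010001

The 1-byte key repeats, so the effective keystream is 84 84 84 84 84 84 84 84 84 84 84 84 84 84.
byte 0: 3b ^ 84 = bf
byte 1: 4a ^ 84 = ce
byte 2: f8 ^ 84 = 7c
byte 3: 9b ^ 84 = 1f
byte 4: 67 ^ 84 = e3
byte 5: 5b ^ 84 = df
byte 6: 70 ^ 84 = f4
byte 7: 38 ^ 84 = bc
byte 8: 4e ^ 84 = ca
byte 9: 91 ^ 84 = 15
byte 10: ea ^ 84 = 6e
byte 11: 47 ^ 84 = c3
byte 12: 95 ^ 84 = 11
byte 13: d5 ^ 84 = 51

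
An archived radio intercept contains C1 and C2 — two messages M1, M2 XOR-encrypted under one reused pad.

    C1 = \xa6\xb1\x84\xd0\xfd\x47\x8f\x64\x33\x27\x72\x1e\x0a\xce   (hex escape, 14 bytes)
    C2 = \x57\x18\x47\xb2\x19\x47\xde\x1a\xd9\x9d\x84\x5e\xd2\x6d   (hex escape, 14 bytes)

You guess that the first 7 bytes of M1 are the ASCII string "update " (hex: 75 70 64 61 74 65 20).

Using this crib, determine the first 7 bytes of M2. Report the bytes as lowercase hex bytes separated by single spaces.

First, C1 ⊕ C2 = (M1 ⊕ K) ⊕ (M2 ⊕ K) = M1 ⊕ M2, so the key drops out. Then M2 = (M1 ⊕ M2) ⊕ M1 over the first 7 bytes.
byte 0: (a6 ^ 57) ^ 75 = f1 ^ 75 = 84
byte 1: (b1 ^ 18) ^ 70 = a9 ^ 70 = d9
byte 2: (84 ^ 47) ^ 64 = c3 ^ 64 = a7
byte 3: (d0 ^ b2) ^ 61 = 62 ^ 61 = 03
byte 4: (fd ^ 19) ^ 74 = e4 ^ 74 = 90
byte 5: (47 ^ 47) ^ 65 = 00 ^ 65 = 65
byte 6: (8f ^ de) ^ 20 = 51 ^ 20 = 71

84 d9 a7 03 90 65 71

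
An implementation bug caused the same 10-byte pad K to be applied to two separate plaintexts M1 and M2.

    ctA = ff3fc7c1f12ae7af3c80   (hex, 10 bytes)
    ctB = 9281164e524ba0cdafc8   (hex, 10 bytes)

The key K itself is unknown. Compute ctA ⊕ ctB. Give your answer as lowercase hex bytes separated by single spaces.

6d be d1 8f a3 61 47 62 93 48

ctA ⊕ ctB = (M1 ⊕ K) ⊕ (M2 ⊕ K) = M1 ⊕ M2 — the shared key cancels under XOR.
ff ^ 92 = 6d
3f ^ 81 = be
c7 ^ 16 = d1
c1 ^ 4e = 8f
f1 ^ 52 = a3
2a ^ 4b = 61
e7 ^ a0 = 47
af ^ cd = 62
3c ^ af = 93
80 ^ c8 = 48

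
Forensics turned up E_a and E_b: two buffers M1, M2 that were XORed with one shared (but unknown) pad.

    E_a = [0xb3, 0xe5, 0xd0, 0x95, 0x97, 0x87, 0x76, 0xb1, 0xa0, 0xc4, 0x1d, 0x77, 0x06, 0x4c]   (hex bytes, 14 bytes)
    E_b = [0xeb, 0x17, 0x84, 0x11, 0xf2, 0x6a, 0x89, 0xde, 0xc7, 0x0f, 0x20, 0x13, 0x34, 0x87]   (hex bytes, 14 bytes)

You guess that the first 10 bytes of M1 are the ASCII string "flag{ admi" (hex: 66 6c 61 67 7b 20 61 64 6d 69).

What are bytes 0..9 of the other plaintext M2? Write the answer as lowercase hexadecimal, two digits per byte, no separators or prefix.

3e9e35e31ecd9e0b0aa2

First, E_a ⊕ E_b = (M1 ⊕ K) ⊕ (M2 ⊕ K) = M1 ⊕ M2, so the key drops out. Then M2 = (M1 ⊕ M2) ⊕ M1 over the first 10 bytes.
byte 0: (b3 ⊕ eb) ⊕ 66 = 58 ⊕ 66 = 3e
byte 1: (e5 ⊕ 17) ⊕ 6c = f2 ⊕ 6c = 9e
byte 2: (d0 ⊕ 84) ⊕ 61 = 54 ⊕ 61 = 35
byte 3: (95 ⊕ 11) ⊕ 67 = 84 ⊕ 67 = e3
byte 4: (97 ⊕ f2) ⊕ 7b = 65 ⊕ 7b = 1e
byte 5: (87 ⊕ 6a) ⊕ 20 = ed ⊕ 20 = cd
byte 6: (76 ⊕ 89) ⊕ 61 = ff ⊕ 61 = 9e
byte 7: (b1 ⊕ de) ⊕ 64 = 6f ⊕ 64 = 0b
byte 8: (a0 ⊕ c7) ⊕ 6d = 67 ⊕ 6d = 0a
byte 9: (c4 ⊕ 0f) ⊕ 69 = cb ⊕ 69 = a2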